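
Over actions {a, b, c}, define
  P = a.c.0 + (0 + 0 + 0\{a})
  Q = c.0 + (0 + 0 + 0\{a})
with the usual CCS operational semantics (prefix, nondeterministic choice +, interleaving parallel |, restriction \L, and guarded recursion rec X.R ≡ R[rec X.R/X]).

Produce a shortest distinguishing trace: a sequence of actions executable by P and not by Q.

a

LTS(P): 3 reachable states
  p0 = a.c.0 + (0 + 0 + 0\{a}) has moves —a→ p1
  p1 = c.0 has moves —c→ p2
  p2 = 0 has moves stopped
LTS(Q): 2 reachable states
  q0 = c.0 + (0 + 0 + 0\{a}) has moves —c→ q1
  q1 = 0 has moves stopped
Executing a from P (initial set {p0}):
  step 1 (a): {p1}
  — P admits the full trace.
Executing a from Q (initial set {q0}):
  step 1 (a): ∅ (Q stuck)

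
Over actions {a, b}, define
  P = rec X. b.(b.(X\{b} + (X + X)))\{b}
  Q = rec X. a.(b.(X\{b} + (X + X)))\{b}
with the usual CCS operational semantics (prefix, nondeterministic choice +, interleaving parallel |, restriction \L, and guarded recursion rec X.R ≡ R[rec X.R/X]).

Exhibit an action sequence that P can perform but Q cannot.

LTS(P): 2 reachable states
  m0 = rec X. b.(b.(X\{b} + (X + X)))\{b} has moves —b→ m1
  m1 = (b.((rec X. b.(b.(X\{b} + (X + X)))\{b})\{b} + ((rec X. b.(b.(X\{b} + (X + X)))\{b}) + (rec X. b.(b.(X\{b} + (X + X)))\{b}))))\{b} has moves stopped
LTS(Q): 2 reachable states
  n0 = rec X. a.(b.(X\{b} + (X + X)))\{b} has moves —a→ n1
  n1 = (b.((rec X. a.(b.(X\{b} + (X + X)))\{b})\{b} + ((rec X. a.(b.(X\{b} + (X + X)))\{b}) + (rec X. a.(b.(X\{b} + (X + X)))\{b}))))\{b} has moves stopped
Trace ⟨b⟩ through P, begin at {m0}:
  step 1 (b): {m1}
  P completes σ.
Trace ⟨b⟩ through Q, begin at {n0}:
  step 1 (b): ∅ (Q stuck)

b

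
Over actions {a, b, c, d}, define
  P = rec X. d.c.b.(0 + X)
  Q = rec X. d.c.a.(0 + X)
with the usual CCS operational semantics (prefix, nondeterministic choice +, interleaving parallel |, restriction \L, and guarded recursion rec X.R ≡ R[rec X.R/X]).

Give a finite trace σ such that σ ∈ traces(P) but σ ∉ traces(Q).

dcb

P's transition system — 4 states:
  m0 = rec X. d.c.b.(0 + X) has moves —d→ m1
  m1 = c.b.(0 + (rec X. d.c.b.(0 + X))) has moves —c→ m2
  m2 = b.(0 + (rec X. d.c.b.(0 + X))) has moves —b→ m3
  m3 = 0 + (rec X. d.c.b.(0 + X)) has moves —d→ m1
Q's transition system — 4 states:
  n0 = rec X. d.c.a.(0 + X) has moves —d→ n1
  n1 = c.a.(0 + (rec X. d.c.a.(0 + X))) has moves —c→ n2
  n2 = a.(0 + (rec X. d.c.a.(0 + X))) has moves —a→ n3
  n3 = 0 + (rec X. d.c.a.(0 + X)) has moves —d→ n1
Run σ = ⟨dcb⟩ on P: start {m0}
  after d @ step 1: {m1}
  after c @ step 2: {m2}
  after b @ step 3: {m3}
  — P admits the full trace.
Run σ = ⟨dcb⟩ on Q: start {n0}
  after d @ step 1: {n1}
  after c @ step 2: {n2}
  after b @ step 3: ∅ (Q stuck)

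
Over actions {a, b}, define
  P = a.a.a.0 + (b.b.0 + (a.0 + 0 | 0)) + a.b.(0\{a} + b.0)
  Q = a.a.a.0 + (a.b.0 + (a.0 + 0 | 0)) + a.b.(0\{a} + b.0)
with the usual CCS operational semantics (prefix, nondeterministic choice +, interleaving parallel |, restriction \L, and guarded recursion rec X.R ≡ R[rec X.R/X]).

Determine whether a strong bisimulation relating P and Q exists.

Reachable graph of P (7 states):
  p0 = a.a.a.0 + (b.b.0 + (a.0 + 0 | 0)) + a.b.(0\{a} + b.0) | =a=> p1, =a=> p2, =a=> p3, =b=> p4
  p1 = 0 | (no moves)
  p2 = a.a.0 | =a=> p5
  p3 = b.(0\{a} + b.0) | =b=> p6
  p4 = b.0 | =b=> p1
  p5 = a.0 | =a=> p1
  p6 = 0\{a} + b.0 | =b=> p1
Reachable graph of Q (7 states):
  q0 = a.a.a.0 + (a.b.0 + (a.0 + 0 | 0)) + a.b.(0\{a} + b.0) | =a=> q1, =a=> q2, =a=> q3, =a=> q4
  q1 = 0 | (no moves)
  q2 = a.a.0 | =a=> q5
  q3 = b.(0\{a} + b.0) | =b=> q6
  q4 = b.0 | =b=> q1
  q5 = a.0 | =a=> q1
  q6 = 0\{a} + b.0 | =b=> q1
Partition-refinement fixed point:
  B0 = {p0}
  B1 = {p1, q1}
  B2 = {p2, q2}
  B3 = {p5, q5}
  B4 = {p3, q3}
  B5 = {p4, p6, q4, q6}
  B6 = {q0}
p0 ∈ B0, q0 ∈ B6 → different blocks

P ≁ Q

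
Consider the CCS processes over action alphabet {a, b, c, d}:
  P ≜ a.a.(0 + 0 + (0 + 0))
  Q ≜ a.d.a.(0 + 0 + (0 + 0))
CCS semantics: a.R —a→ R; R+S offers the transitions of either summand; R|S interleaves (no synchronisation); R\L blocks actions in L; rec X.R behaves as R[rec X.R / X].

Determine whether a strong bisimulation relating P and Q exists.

Reachable graph of P (3 states):
  u0 = a.a.(0 + 0 + (0 + 0)) → -a-> u1
  u1 = a.(0 + 0 + (0 + 0)) → -a-> u2
  u2 = 0 + 0 + (0 + 0) → stopped
Reachable graph of Q (4 states):
  v0 = a.d.a.(0 + 0 + (0 + 0)) → -a-> v1
  v1 = d.a.(0 + 0 + (0 + 0)) → -d-> v2
  v2 = a.(0 + 0 + (0 + 0)) → -a-> v3
  v3 = 0 + 0 + (0 + 0) → stopped
Coarsest stable partition (strong bisimilarity classes):
  B0 = {u0}
  B1 = {u1, v2}
  B2 = {u2, v3}
  B3 = {v0}
  B4 = {v1}
u0 ∈ B0, v0 ∈ B3 → different blocks

NO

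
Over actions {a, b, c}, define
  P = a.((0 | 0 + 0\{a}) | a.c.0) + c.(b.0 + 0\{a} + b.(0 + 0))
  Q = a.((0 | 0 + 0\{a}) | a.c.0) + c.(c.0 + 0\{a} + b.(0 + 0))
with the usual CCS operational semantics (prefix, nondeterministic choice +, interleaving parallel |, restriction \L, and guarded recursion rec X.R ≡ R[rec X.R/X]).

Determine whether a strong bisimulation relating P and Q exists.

not bisimilar

LTS(P): 7 reachable states
  s0 = a.((0 | 0 + 0\{a}) | a.c.0) + c.(b.0 + 0\{a} + b.(0 + 0)) → =a=> s1, =c=> s2
  s1 = (0 | 0 + 0\{a}) | a.c.0 → =a=> s3
  s2 = b.0 + 0\{a} + b.(0 + 0) → =b=> s4, =b=> s5
  s3 = (0 | 0 + 0\{a}) | c.0 → =c=> s6
  s4 = 0 → ·
  s5 = 0 + 0 → ·
  s6 = (0 | 0 + 0\{a}) | 0 → ·
LTS(Q): 7 reachable states
  t0 = a.((0 | 0 + 0\{a}) | a.c.0) + c.(c.0 + 0\{a} + b.(0 + 0)) → =a=> t1, =c=> t2
  t1 = (0 | 0 + 0\{a}) | a.c.0 → =a=> t3
  t2 = c.0 + 0\{a} + b.(0 + 0) → =b=> t4, =c=> t5
  t3 = (0 | 0 + 0\{a}) | c.0 → =c=> t6
  t4 = 0 + 0 → ·
  t5 = 0 → ·
  t6 = (0 | 0 + 0\{a}) | 0 → ·
Partition-refinement fixed point:
  B0 = {s0}
  B1 = {s1, t1}
  B2 = {s3, t3}
  B3 = {s4, s5, s6, t4, t5, t6}
  B4 = {s2}
  B5 = {t0}
  B6 = {t2}
s0 ∈ B0, t0 ∈ B5 → different blocks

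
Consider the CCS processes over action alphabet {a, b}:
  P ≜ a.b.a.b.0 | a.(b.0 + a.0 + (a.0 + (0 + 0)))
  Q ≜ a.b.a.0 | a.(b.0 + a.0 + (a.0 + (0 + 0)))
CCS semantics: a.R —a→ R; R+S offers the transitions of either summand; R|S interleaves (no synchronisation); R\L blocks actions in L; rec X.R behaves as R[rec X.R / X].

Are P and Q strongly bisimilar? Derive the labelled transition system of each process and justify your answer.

NO

Reachable graph of P (15 states):
  p0 = a.b.a.b.0 | a.(b.0 + a.0 + (a.0 + (0 + 0))) → --a--▸ p1, --a--▸ p2
  p1 = a.b.a.b.0 | (b.0 + a.0 + (a.0 + (0 + 0))) → --a--▸ p3, --a--▸ p4, --b--▸ p3
  p2 = b.a.b.0 | a.(b.0 + a.0 + (a.0 + (0 + 0))) → --a--▸ p4, --b--▸ p5
  p3 = a.b.a.b.0 | 0 → --a--▸ p6
  p4 = b.a.b.0 | (b.0 + a.0 + (a.0 + (0 + 0))) → --a--▸ p6, --b--▸ p6, --b--▸ p7
  p5 = a.b.0 | a.(b.0 + a.0 + (a.0 + (0 + 0))) → --a--▸ p7, --a--▸ p8
  p6 = b.a.b.0 | 0 → --b--▸ p9
  p7 = a.b.0 | (b.0 + a.0 + (a.0 + (0 + 0))) → --a--▸ p10, --a--▸ p9, --b--▸ p9
  p8 = b.0 | a.(b.0 + a.0 + (a.0 + (0 + 0))) → --a--▸ p10, --b--▸ p11
  p9 = a.b.0 | 0 → --a--▸ p12
  p10 = b.0 | (b.0 + a.0 + (a.0 + (0 + 0))) → --a--▸ p12, --b--▸ p12, --b--▸ p13
  p11 = 0 | a.(b.0 + a.0 + (a.0 + (0 + 0))) → --a--▸ p13
  p12 = b.0 | 0 → --b--▸ p14
  p13 = 0 | (b.0 + a.0 + (a.0 + (0 + 0))) → --a--▸ p14, --b--▸ p14
  p14 = 0 | 0 → (no moves)
Reachable graph of Q (12 states):
  q0 = a.b.a.0 | a.(b.0 + a.0 + (a.0 + (0 + 0))) → --a--▸ q1, --a--▸ q2
  q1 = a.b.a.0 | (b.0 + a.0 + (a.0 + (0 + 0))) → --a--▸ q3, --a--▸ q4, --b--▸ q3
  q2 = b.a.0 | a.(b.0 + a.0 + (a.0 + (0 + 0))) → --a--▸ q4, --b--▸ q5
  q3 = a.b.a.0 | 0 → --a--▸ q6
  q4 = b.a.0 | (b.0 + a.0 + (a.0 + (0 + 0))) → --a--▸ q6, --b--▸ q6, --b--▸ q7
  q5 = a.0 | a.(b.0 + a.0 + (a.0 + (0 + 0))) → --a--▸ q7, --a--▸ q8
  q6 = b.a.0 | 0 → --b--▸ q9
  q7 = a.0 | (b.0 + a.0 + (a.0 + (0 + 0))) → --a--▸ q10, --a--▸ q9, --b--▸ q9
  q8 = 0 | a.(b.0 + a.0 + (a.0 + (0 + 0))) → --a--▸ q10
  q9 = a.0 | 0 → --a--▸ q11
  q10 = 0 | (b.0 + a.0 + (a.0 + (0 + 0))) → --a--▸ q11, --b--▸ q11
  q11 = 0 | 0 → (no moves)
Partition-refinement fixed point:
  B0 = {p0}
  B1 = {p2}
  B2 = {p5}
  B3 = {p8}
  B4 = {p11, q8}
  B5 = {p13, q10}
  B6 = {p14, q11}
  B7 = {p10}
  B8 = {p12}
  B9 = {p7}
  B10 = {p9}
  B11 = {p4}
  B12 = {p6}
  B13 = {p1}
  B14 = {p3}
  B15 = {q0}
  B16 = {q1}
  B17 = {q4}
  B18 = {q6}
  B19 = {q9}
  B20 = {q7}
  B21 = {q3}
  B22 = {q2}
  B23 = {q5}
p0 ∈ B0, q0 ∈ B15 → different blocks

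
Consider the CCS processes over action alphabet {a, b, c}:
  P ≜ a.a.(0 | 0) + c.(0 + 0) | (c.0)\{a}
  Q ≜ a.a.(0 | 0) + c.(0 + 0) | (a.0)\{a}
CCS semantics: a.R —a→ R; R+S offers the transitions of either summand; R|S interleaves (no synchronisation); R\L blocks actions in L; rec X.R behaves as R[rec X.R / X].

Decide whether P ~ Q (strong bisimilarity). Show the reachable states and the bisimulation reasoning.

P's transition system — 6 states:
  u0 = a.a.(0 | 0) + c.(0 + 0) | (c.0)\{a} ⊢ ··a··> u1, ··c··> u2, ··c··> u3
  u1 = a.(0 | 0) ⊢ ··a··> u4
  u2 = (0 + 0) | (c.0)\{a} ⊢ ··c··> u5
  u3 = c.(0 + 0) | 0\{a} ⊢ ··c··> u5
  u4 = 0 | 0 ⊢ ·
  u5 = (0 + 0) | 0\{a} ⊢ ·
Q's transition system — 4 states:
  v0 = a.a.(0 | 0) + c.(0 + 0) | (a.0)\{a} ⊢ ··a··> v1, ··c··> v2
  v1 = a.(0 | 0) ⊢ ··a··> v3
  v2 = (0 + 0) | (a.0)\{a} ⊢ ·
  v3 = 0 | 0 ⊢ ·
Bisimilarity quotient blocks:
  B0 = {u0}
  B1 = {u2, u3}
  B2 = {u4, u5, v2, v3}
  B3 = {u1, v1}
  B4 = {v0}
u0 ∈ B0, v0 ∈ B4 → different blocks

NO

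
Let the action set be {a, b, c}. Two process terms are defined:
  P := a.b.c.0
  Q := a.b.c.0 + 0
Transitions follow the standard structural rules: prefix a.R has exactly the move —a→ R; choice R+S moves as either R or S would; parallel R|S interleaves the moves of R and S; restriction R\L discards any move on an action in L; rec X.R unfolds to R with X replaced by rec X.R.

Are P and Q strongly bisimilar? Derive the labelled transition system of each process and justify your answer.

YES

LTS(P): 4 reachable states
  u0 = a.b.c.0 ⊢ --a--▸ u1
  u1 = b.c.0 ⊢ --b--▸ u2
  u2 = c.0 ⊢ --c--▸ u3
  u3 = 0 ⊢ deadlocked
LTS(Q): 4 reachable states
  v0 = a.b.c.0 + 0 ⊢ --a--▸ v1
  v1 = b.c.0 ⊢ --b--▸ v2
  v2 = c.0 ⊢ --c--▸ v3
  v3 = 0 ⊢ deadlocked
Partition-refinement fixed point:
  B0 = {u0, v0}
  B1 = {u1, v1}
  B2 = {u2, v2}
  B3 = {u3, v3}
u0 ∈ B0, v0 ∈ B0 → same block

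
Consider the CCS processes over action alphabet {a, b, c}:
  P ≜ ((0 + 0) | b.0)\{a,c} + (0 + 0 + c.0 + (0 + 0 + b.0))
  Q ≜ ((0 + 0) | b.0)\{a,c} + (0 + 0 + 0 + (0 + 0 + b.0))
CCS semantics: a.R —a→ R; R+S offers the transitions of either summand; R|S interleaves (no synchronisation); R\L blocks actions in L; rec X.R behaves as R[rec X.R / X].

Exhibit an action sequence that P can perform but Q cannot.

c

Reachable graph of P (3 states):
  m0 = ((0 + 0) | b.0)\{a,c} + (0 + 0 + c.0 + (0 + 0 + b.0)) → -b-> m1, -b-> m2, -c-> m2
  m1 = ((0 + 0) | 0)\{a,c} → (no moves)
  m2 = 0 → (no moves)
Reachable graph of Q (3 states):
  n0 = ((0 + 0) | b.0)\{a,c} + (0 + 0 + 0 + (0 + 0 + b.0)) → -b-> n1, -b-> n2
  n1 = ((0 + 0) | 0)\{a,c} → (no moves)
  n2 = 0 → (no moves)
Executing c from P (initial set {m0}):
  [1] c ⇒ {m2}
  ✓ P
Executing c from Q (initial set {n0}):
  [1] c ⇒ ∅  — Q cannot continue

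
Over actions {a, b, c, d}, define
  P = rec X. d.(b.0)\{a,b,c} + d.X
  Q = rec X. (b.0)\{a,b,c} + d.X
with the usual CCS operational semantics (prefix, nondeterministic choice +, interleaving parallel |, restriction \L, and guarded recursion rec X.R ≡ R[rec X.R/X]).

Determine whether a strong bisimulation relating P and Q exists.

P ≁ Q

LTS(P): 2 reachable states
  u0 = rec X. d.(b.0)\{a,b,c} + d.X → ··d··> u0, ··d··> u1
  u1 = (b.0)\{a,b,c} → (no moves)
LTS(Q): 1 reachable states
  v0 = rec X. (b.0)\{a,b,c} + d.X → ··d··> v0
Partition-refinement fixed point:
  B0 = {u0}
  B1 = {u1}
  B2 = {v0}
u0 ∈ B0, v0 ∈ B2 → different blocks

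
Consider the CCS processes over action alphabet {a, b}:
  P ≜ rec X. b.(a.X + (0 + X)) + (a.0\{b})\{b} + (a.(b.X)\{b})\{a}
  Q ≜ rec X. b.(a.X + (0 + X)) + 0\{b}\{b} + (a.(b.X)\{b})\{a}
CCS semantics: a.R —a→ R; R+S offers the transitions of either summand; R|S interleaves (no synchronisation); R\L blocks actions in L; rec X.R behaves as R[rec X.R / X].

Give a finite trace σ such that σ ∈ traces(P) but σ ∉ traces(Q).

P's transition system — 3 states:
  m0 = rec X. b.(a.X + (0 + X)) + (a.0\{b})\{b} + (a.(b.X)\{b})\{a} :: =a=> m1, =b=> m2
  m1 = 0\{b}\{b} :: (no moves)
  m2 = a.(rec X. b.(a.X + (0 + X)) + (a.0\{b})\{b} + (a.(b.X)\{b})\{a}) + (0 + (rec X. b.(a.X + (0 + X)) + (a.0\{b})\{b} + (a.(b.X)\{b})\{a})) :: =a=> m0, =a=> m1, =b=> m2
Q's transition system — 2 states:
  n0 = rec X. b.(a.X + (0 + X)) + 0\{b}\{b} + (a.(b.X)\{b})\{a} :: =b=> n1
  n1 = a.(rec X. b.(a.X + (0 + X)) + 0\{b}\{b} + (a.(b.X)\{b})\{a}) + (0 + (rec X. b.(a.X + (0 + X)) + 0\{b}\{b} + (a.(b.X)\{b})\{a})) :: =a=> n0, =b=> n1
Executing a from P (initial set {m0}):
  [1] a ⇒ {m1}
  ✓ P
Executing a from Q (initial set {n0}):
  [1] a ⇒ ∅ (Q stuck)

a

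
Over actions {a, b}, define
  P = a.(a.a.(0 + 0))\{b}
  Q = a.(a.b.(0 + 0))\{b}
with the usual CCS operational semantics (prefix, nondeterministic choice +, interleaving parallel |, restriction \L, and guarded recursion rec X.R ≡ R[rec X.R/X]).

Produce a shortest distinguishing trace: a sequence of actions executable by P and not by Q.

aaa

LTS(P): 4 reachable states
  m0 = a.(a.a.(0 + 0))\{b} :: —a→ m1
  m1 = (a.a.(0 + 0))\{b} :: —a→ m2
  m2 = (a.(0 + 0))\{b} :: —a→ m3
  m3 = (0 + 0)\{b} :: stopped
LTS(Q): 3 reachable states
  n0 = a.(a.b.(0 + 0))\{b} :: —a→ n1
  n1 = (a.b.(0 + 0))\{b} :: —a→ n2
  n2 = (b.(0 + 0))\{b} :: stopped
Executing aaa from P (initial set {m0}):
  [1] a ⇒ {m1}
  [2] a ⇒ {m2}
  [3] a ⇒ {m3}
  P completes σ.
Executing aaa from Q (initial set {n0}):
  [1] a ⇒ {n1}
  [2] a ⇒ {n2}
  [3] a ⇒ no successor for Q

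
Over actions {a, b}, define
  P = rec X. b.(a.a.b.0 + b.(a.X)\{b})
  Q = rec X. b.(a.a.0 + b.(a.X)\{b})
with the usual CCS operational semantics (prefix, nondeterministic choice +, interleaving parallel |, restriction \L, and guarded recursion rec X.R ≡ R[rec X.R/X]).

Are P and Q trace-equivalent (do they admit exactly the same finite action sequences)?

NO — witness ⟨baab⟩

P's transition system — 7 states:
  s0 = rec X. b.(a.a.b.0 + b.(a.X)\{b}) has moves =b=> s1
  s1 = a.a.b.0 + b.(a.(rec X. b.(a.a.b.0 + b.(a.X)\{b})))\{b} has moves =a=> s2, =b=> s3
  s2 = a.b.0 has moves =a=> s4
  s3 = (a.(rec X. b.(a.a.b.0 + b.(a.X)\{b})))\{b} has moves =a=> s5
  s4 = b.0 has moves =b=> s6
  s5 = (rec X. b.(a.a.b.0 + b.(a.X)\{b}))\{b} has moves ·
  s6 = 0 has moves ·
Q's transition system — 6 states:
  t0 = rec X. b.(a.a.0 + b.(a.X)\{b}) has moves =b=> t1
  t1 = a.a.0 + b.(a.(rec X. b.(a.a.0 + b.(a.X)\{b})))\{b} has moves =a=> t2, =b=> t3
  t2 = a.0 has moves =a=> t4
  t3 = (a.(rec X. b.(a.a.0 + b.(a.X)\{b})))\{b} has moves =a=> t5
  t4 = 0 has moves ·
  t5 = (rec X. b.(a.a.0 + b.(a.X)\{b}))\{b} has moves ·
Executing baab from P (initial set {s0}):
  [1] b ⇒ {s1}
  [2] a ⇒ {s2}
  [3] a ⇒ {s4}
  [4] b ⇒ {s6}
  P completes σ.
Executing baab from Q (initial set {t0}):
  [1] b ⇒ {t1}
  [2] a ⇒ {t2}
  [3] a ⇒ {t4}
  [4] b ⇒ ∅  — Q cannot continue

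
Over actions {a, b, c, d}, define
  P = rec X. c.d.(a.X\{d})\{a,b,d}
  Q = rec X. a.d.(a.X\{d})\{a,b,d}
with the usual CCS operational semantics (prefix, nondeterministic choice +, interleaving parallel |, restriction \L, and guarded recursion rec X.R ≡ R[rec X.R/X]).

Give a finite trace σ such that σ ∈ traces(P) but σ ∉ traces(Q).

c

LTS(P): 3 reachable states
  s0 = rec X. c.d.(a.X\{d})\{a,b,d} has moves —c→ s1
  s1 = d.(a.(rec X. c.d.(a.X\{d})\{a,b,d})\{d})\{a,b,d} has moves —d→ s2
  s2 = (a.(rec X. c.d.(a.X\{d})\{a,b,d})\{d})\{a,b,d} has moves ∅
LTS(Q): 3 reachable states
  t0 = rec X. a.d.(a.X\{d})\{a,b,d} has moves —a→ t1
  t1 = d.(a.(rec X. a.d.(a.X\{d})\{a,b,d})\{d})\{a,b,d} has moves —d→ t2
  t2 = (a.(rec X. a.d.(a.X\{d})\{a,b,d})\{d})\{a,b,d} has moves ∅
Trace ⟨c⟩ through P, begin at {s0}:
  [1] c ⇒ {s1}
  — P admits the full trace.
Trace ⟨c⟩ through Q, begin at {t0}:
  [1] c ⇒ no successor for Q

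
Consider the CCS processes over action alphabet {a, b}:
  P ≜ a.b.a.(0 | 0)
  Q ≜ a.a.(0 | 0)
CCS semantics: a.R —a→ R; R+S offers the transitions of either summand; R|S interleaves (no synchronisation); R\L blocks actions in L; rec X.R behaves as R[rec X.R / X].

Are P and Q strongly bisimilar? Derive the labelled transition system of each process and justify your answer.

NO

P's transition system — 4 states:
  p0 = a.b.a.(0 | 0) :: ··a··> p1
  p1 = b.a.(0 | 0) :: ··b··> p2
  p2 = a.(0 | 0) :: ··a··> p3
  p3 = 0 | 0 :: (no moves)
Q's transition system — 3 states:
  q0 = a.a.(0 | 0) :: ··a··> q1
  q1 = a.(0 | 0) :: ··a··> q2
  q2 = 0 | 0 :: (no moves)
Bisimilarity quotient blocks:
  B0 = {p0}
  B1 = {p1}
  B2 = {p2, q1}
  B3 = {p3, q2}
  B4 = {q0}
p0 ∈ B0, q0 ∈ B4 → different blocks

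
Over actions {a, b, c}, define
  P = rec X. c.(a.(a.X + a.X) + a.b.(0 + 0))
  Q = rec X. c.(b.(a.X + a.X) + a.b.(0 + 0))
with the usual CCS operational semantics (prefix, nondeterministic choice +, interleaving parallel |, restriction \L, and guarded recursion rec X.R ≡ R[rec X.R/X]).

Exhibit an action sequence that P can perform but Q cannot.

LTS(P): 5 reachable states
  u0 = rec X. c.(a.(a.X + a.X) + a.b.(0 + 0)) has moves --c--▸ u1
  u1 = a.(a.(rec X. c.(a.(a.X + a.X) + a.b.(0 + 0))) + a.(rec X. c.(a.(a.X + a.X) + a.b.(0 + 0)))) + a.b.(0 + 0) has moves --a--▸ u2, --a--▸ u3
  u2 = a.(rec X. c.(a.(a.X + a.X) + a.b.(0 + 0))) + a.(rec X. c.(a.(a.X + a.X) + a.b.(0 + 0))) has moves --a--▸ u0
  u3 = b.(0 + 0) has moves --b--▸ u4
  u4 = 0 + 0 has moves deadlocked
LTS(Q): 5 reachable states
  v0 = rec X. c.(b.(a.X + a.X) + a.b.(0 + 0)) has moves --c--▸ v1
  v1 = b.(a.(rec X. c.(b.(a.X + a.X) + a.b.(0 + 0))) + a.(rec X. c.(b.(a.X + a.X) + a.b.(0 + 0)))) + a.b.(0 + 0) has moves --a--▸ v2, --b--▸ v3
  v2 = b.(0 + 0) has moves --b--▸ v4
  v3 = a.(rec X. c.(b.(a.X + a.X) + a.b.(0 + 0))) + a.(rec X. c.(b.(a.X + a.X) + a.b.(0 + 0))) has moves --a--▸ v0
  v4 = 0 + 0 has moves deadlocked
Run σ = ⟨caa⟩ on P: start {u0}
  [1] c ⇒ {u1}
  [2] a ⇒ {u2, u3}
  [3] a ⇒ {u0}
  ✓ P
Run σ = ⟨caa⟩ on Q: start {v0}
  [1] c ⇒ {v1}
  [2] a ⇒ {v2}
  [3] a ⇒ no successor for Q

caa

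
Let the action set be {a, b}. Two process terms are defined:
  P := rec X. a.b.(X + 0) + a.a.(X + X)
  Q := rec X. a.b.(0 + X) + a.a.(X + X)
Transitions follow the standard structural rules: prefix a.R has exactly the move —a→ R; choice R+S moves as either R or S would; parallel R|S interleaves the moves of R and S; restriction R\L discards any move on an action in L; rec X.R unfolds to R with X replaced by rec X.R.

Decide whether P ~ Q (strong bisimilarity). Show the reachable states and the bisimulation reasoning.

LTS(P): 5 reachable states
  s0 = rec X. a.b.(X + 0) + a.a.(X + X) ⊢ =a=> s1, =a=> s2
  s1 = a.((rec X. a.b.(X + 0) + a.a.(X + X)) + (rec X. a.b.(X + 0) + a.a.(X + X))) ⊢ =a=> s3
  s2 = b.((rec X. a.b.(X + 0) + a.a.(X + X)) + 0) ⊢ =b=> s4
  s3 = (rec X. a.b.(X + 0) + a.a.(X + X)) + (rec X. a.b.(X + 0) + a.a.(X + X)) ⊢ =a=> s1, =a=> s2
  s4 = (rec X. a.b.(X + 0) + a.a.(X + X)) + 0 ⊢ =a=> s1, =a=> s2
LTS(Q): 5 reachable states
  t0 = rec X. a.b.(0 + X) + a.a.(X + X) ⊢ =a=> t1, =a=> t2
  t1 = a.((rec X. a.b.(0 + X) + a.a.(X + X)) + (rec X. a.b.(0 + X) + a.a.(X + X))) ⊢ =a=> t3
  t2 = b.(0 + (rec X. a.b.(0 + X) + a.a.(X + X))) ⊢ =b=> t4
  t3 = (rec X. a.b.(0 + X) + a.a.(X + X)) + (rec X. a.b.(0 + X) + a.a.(X + X)) ⊢ =a=> t1, =a=> t2
  t4 = 0 + (rec X. a.b.(0 + X) + a.a.(X + X)) ⊢ =a=> t1, =a=> t2
Bisimilarity quotient blocks:
  B0 = {s0, s3, s4, t0, t3, t4}
  B1 = {s2, t2}
  B2 = {s1, t1}
s0 ∈ B0, t0 ∈ B0 → same block

bisimilar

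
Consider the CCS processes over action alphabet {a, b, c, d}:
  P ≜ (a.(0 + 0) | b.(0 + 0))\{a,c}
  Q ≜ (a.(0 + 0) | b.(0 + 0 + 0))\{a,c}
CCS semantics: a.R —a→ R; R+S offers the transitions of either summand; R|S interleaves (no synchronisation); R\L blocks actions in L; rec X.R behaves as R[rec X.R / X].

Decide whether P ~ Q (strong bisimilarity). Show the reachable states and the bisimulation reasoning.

P's transition system — 2 states:
  m0 = (a.(0 + 0) | b.(0 + 0))\{a,c} ⊢ ··b··> m1
  m1 = (a.(0 + 0) | (0 + 0))\{a,c} ⊢ ·
Q's transition system — 2 states:
  n0 = (a.(0 + 0) | b.(0 + 0 + 0))\{a,c} ⊢ ··b··> n1
  n1 = (a.(0 + 0) | (0 + 0 + 0))\{a,c} ⊢ ·
Partition-refinement fixed point:
  B0 = {m0, n0}
  B1 = {m1, n1}
m0 ∈ B0, n0 ∈ B0 → same block

YES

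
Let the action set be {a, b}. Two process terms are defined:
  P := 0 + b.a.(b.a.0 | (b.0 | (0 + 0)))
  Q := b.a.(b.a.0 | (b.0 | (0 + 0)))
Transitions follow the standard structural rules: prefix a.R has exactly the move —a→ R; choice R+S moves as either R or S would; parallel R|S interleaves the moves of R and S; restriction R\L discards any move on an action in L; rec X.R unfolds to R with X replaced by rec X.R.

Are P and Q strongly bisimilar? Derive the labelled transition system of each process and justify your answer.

LTS(P): 8 reachable states
  u0 = 0 + b.a.(b.a.0 | (b.0 | (0 + 0))) ⊢ --b--▸ u1
  u1 = a.(b.a.0 | (b.0 | (0 + 0))) ⊢ --a--▸ u2
  u2 = b.a.0 | (b.0 | (0 + 0)) ⊢ --b--▸ u3, --b--▸ u4
  u3 = a.0 | (b.0 | (0 + 0)) ⊢ --a--▸ u5, --b--▸ u6
  u4 = b.a.0 | (0 | (0 + 0)) ⊢ --b--▸ u6
  u5 = 0 | (b.0 | (0 + 0)) ⊢ --b--▸ u7
  u6 = a.0 | (0 | (0 + 0)) ⊢ --a--▸ u7
  u7 = 0 | (0 | (0 + 0)) ⊢ deadlocked
LTS(Q): 8 reachable states
  v0 = b.a.(b.a.0 | (b.0 | (0 + 0))) ⊢ --b--▸ v1
  v1 = a.(b.a.0 | (b.0 | (0 + 0))) ⊢ --a--▸ v2
  v2 = b.a.0 | (b.0 | (0 + 0)) ⊢ --b--▸ v3, --b--▸ v4
  v3 = a.0 | (b.0 | (0 + 0)) ⊢ --a--▸ v5, --b--▸ v6
  v4 = b.a.0 | (0 | (0 + 0)) ⊢ --b--▸ v6
  v5 = 0 | (b.0 | (0 + 0)) ⊢ --b--▸ v7
  v6 = a.0 | (0 | (0 + 0)) ⊢ --a--▸ v7
  v7 = 0 | (0 | (0 + 0)) ⊢ deadlocked
Bisimilarity quotient blocks:
  B0 = {u0, v0}
  B1 = {u1, v1}
  B2 = {u2, v2}
  B3 = {u4, v4}
  B4 = {u6, v6}
  B5 = {u7, v7}
  B6 = {u3, v3}
  B7 = {u5, v5}
u0 ∈ B0, v0 ∈ B0 → same block

YES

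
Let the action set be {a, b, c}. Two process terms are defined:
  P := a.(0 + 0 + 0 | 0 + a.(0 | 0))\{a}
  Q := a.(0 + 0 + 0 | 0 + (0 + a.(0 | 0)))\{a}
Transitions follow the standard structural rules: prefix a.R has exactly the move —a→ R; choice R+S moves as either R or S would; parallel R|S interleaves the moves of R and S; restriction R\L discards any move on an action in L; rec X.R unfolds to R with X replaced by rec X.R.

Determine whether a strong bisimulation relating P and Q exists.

YES

LTS(P): 2 reachable states
  m0 = a.(0 + 0 + 0 | 0 + a.(0 | 0))\{a} → -a-> m1
  m1 = (0 + 0 + 0 | 0 + a.(0 | 0))\{a} → ∅
LTS(Q): 2 reachable states
  n0 = a.(0 + 0 + 0 | 0 + (0 + a.(0 | 0)))\{a} → -a-> n1
  n1 = (0 + 0 + 0 | 0 + (0 + a.(0 | 0)))\{a} → ∅
Bisimilarity quotient blocks:
  B0 = {m0, n0}
  B1 = {m1, n1}
m0 ∈ B0, n0 ∈ B0 → same block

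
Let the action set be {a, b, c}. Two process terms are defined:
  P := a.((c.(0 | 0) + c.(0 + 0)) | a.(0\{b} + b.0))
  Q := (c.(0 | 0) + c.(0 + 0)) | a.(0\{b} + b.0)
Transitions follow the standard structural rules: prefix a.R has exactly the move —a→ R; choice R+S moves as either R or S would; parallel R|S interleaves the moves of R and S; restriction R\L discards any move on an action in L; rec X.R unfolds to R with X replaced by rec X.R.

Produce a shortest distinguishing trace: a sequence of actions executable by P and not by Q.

Reachable graph of P (10 states):
  m0 = a.((c.(0 | 0) + c.(0 + 0)) | a.(0\{b} + b.0)) :: --a--▸ m1
  m1 = (c.(0 | 0) + c.(0 + 0)) | a.(0\{b} + b.0) :: --a--▸ m2, --c--▸ m3, --c--▸ m4
  m2 = (c.(0 | 0) + c.(0 + 0)) | (0\{b} + b.0) :: --b--▸ m5, --c--▸ m6, --c--▸ m7
  m3 = (0 + 0) | a.(0\{b} + b.0) :: --a--▸ m6
  m4 = 0 | 0 | a.(0\{b} + b.0) :: --a--▸ m7
  m5 = (c.(0 | 0) + c.(0 + 0)) | 0 :: --c--▸ m8, --c--▸ m9
  m6 = (0 + 0) | (0\{b} + b.0) :: --b--▸ m8
  m7 = 0 | 0 | (0\{b} + b.0) :: --b--▸ m9
  m8 = (0 + 0) | 0 :: ∅
  m9 = 0 | 0 | 0 :: ∅
Reachable graph of Q (9 states):
  n0 = (c.(0 | 0) + c.(0 + 0)) | a.(0\{b} + b.0) :: --a--▸ n1, --c--▸ n2, --c--▸ n3
  n1 = (c.(0 | 0) + c.(0 + 0)) | (0\{b} + b.0) :: --b--▸ n4, --c--▸ n5, --c--▸ n6
  n2 = (0 + 0) | a.(0\{b} + b.0) :: --a--▸ n5
  n3 = 0 | 0 | a.(0\{b} + b.0) :: --a--▸ n6
  n4 = (c.(0 | 0) + c.(0 + 0)) | 0 :: --c--▸ n7, --c--▸ n8
  n5 = (0 + 0) | (0\{b} + b.0) :: --b--▸ n7
  n6 = 0 | 0 | (0\{b} + b.0) :: --b--▸ n8
  n7 = (0 + 0) | 0 :: ∅
  n8 = 0 | 0 | 0 :: ∅
Trace ⟨aa⟩ through P, begin at {m0}:
  step 1 (a): {m1}
  step 2 (a): {m2}
  ✓ P
Trace ⟨aa⟩ through Q, begin at {n0}:
  step 1 (a): {n1}
  step 2 (a): no successor for Q

aa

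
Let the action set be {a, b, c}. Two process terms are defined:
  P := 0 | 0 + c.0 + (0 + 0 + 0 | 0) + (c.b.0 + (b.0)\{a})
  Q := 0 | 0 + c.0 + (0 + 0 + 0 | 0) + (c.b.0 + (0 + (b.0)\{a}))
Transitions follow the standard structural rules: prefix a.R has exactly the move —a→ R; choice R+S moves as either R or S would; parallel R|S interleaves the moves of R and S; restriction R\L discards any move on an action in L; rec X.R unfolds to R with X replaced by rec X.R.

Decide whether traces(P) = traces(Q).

traces(P) = traces(Q)

P's transition system — 4 states:
  u0 = 0 | 0 + c.0 + (0 + 0 + 0 | 0) + (c.b.0 + (b.0)\{a}) | -b-> u1, -c-> u2, -c-> u3
  u1 = 0\{a} | deadlocked
  u2 = 0 | deadlocked
  u3 = b.0 | -b-> u2
Q's transition system — 4 states:
  v0 = 0 | 0 + c.0 + (0 + 0 + 0 | 0) + (c.b.0 + (0 + (b.0)\{a})) | -b-> v1, -c-> v2, -c-> v3
  v1 = 0\{a} | deadlocked
  v2 = 0 | deadlocked
  v3 = b.0 | -b-> v2
Coarsest stable partition (strong bisimilarity classes):
  B0 = {u0, v0}
  B1 = {u1, u2, v1, v2}
  B2 = {u3, v3}
u0 ∈ B0, v0 ∈ B0 → same block
Bisimilar ⇒ trace-equivalent.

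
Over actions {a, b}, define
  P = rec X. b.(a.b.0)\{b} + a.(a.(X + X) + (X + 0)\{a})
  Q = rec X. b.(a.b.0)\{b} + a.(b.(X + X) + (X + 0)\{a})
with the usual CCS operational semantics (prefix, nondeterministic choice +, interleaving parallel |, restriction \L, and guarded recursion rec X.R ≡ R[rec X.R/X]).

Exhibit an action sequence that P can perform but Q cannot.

P's transition system — 6 states:
  s0 = rec X. b.(a.b.0)\{b} + a.(a.(X + X) + (X + 0)\{a}) :: -a-> s1, -b-> s2
  s1 = a.((rec X. b.(a.b.0)\{b} + a.(a.(X + X) + (X + 0)\{a})) + (rec X. b.(a.b.0)\{b} + a.(a.(X + X) + (X + 0)\{a}))) + ((rec X. b.(a.b.0)\{b} + a.(a.(X + X) + (X + 0)\{a})) + 0)\{a} :: -a-> s3, -b-> s4
  s2 = (a.b.0)\{b} :: -a-> s5
  s3 = (rec X. b.(a.b.0)\{b} + a.(a.(X + X) + (X + 0)\{a})) + (rec X. b.(a.b.0)\{b} + a.(a.(X + X) + (X + 0)\{a})) :: -a-> s1, -b-> s2
  s4 = (a.b.0)\{b}\{a} :: deadlocked
  s5 = (b.0)\{b} :: deadlocked
Q's transition system — 6 states:
  t0 = rec X. b.(a.b.0)\{b} + a.(b.(X + X) + (X + 0)\{a}) :: -a-> t1, -b-> t2
  t1 = b.((rec X. b.(a.b.0)\{b} + a.(b.(X + X) + (X + 0)\{a})) + (rec X. b.(a.b.0)\{b} + a.(b.(X + X) + (X + 0)\{a}))) + ((rec X. b.(a.b.0)\{b} + a.(b.(X + X) + (X + 0)\{a})) + 0)\{a} :: -b-> t3, -b-> t4
  t2 = (a.b.0)\{b} :: -a-> t5
  t3 = (a.b.0)\{b}\{a} :: deadlocked
  t4 = (rec X. b.(a.b.0)\{b} + a.(b.(X + X) + (X + 0)\{a})) + (rec X. b.(a.b.0)\{b} + a.(b.(X + X) + (X + 0)\{a})) :: -a-> t1, -b-> t2
  t5 = (b.0)\{b} :: deadlocked
Trace ⟨aa⟩ through P, begin at {s0}:
  step 1 (a): {s1}
  step 2 (a): {s3}
  — P admits the full trace.
Trace ⟨aa⟩ through Q, begin at {t0}:
  step 1 (a): {t1}
  step 2 (a): ∅ (Q stuck)

aa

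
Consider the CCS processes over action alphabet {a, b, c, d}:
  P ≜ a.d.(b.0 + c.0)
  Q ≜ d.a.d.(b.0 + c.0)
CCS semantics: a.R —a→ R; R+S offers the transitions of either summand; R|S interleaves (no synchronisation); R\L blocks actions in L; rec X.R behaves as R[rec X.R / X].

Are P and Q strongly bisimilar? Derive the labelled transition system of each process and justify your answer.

P's transition system — 4 states:
  s0 = a.d.(b.0 + c.0) | -a-> s1
  s1 = d.(b.0 + c.0) | -d-> s2
  s2 = b.0 + c.0 | -b-> s3, -c-> s3
  s3 = 0 | ∅
Q's transition system — 5 states:
  t0 = d.a.d.(b.0 + c.0) | -d-> t1
  t1 = a.d.(b.0 + c.0) | -a-> t2
  t2 = d.(b.0 + c.0) | -d-> t3
  t3 = b.0 + c.0 | -b-> t4, -c-> t4
  t4 = 0 | ∅
Bisimilarity quotient blocks:
  B0 = {s0, t1}
  B1 = {s1, t2}
  B2 = {s2, t3}
  B3 = {s3, t4}
  B4 = {t0}
s0 ∈ B0, t0 ∈ B4 → different blocks

P ≁ Q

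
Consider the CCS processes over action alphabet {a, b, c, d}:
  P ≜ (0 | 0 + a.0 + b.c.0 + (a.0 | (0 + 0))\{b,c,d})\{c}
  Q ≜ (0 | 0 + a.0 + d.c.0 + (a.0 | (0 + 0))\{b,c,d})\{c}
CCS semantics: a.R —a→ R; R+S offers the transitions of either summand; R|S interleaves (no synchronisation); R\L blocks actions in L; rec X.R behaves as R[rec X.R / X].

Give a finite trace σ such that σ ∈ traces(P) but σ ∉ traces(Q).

P's transition system — 4 states:
  s0 = (0 | 0 + a.0 + b.c.0 + (a.0 | (0 + 0))\{b,c,d})\{c} ⊢ ··a··> s1, ··a··> s2, ··b··> s3
  s1 = (0 | (0 + 0))\{b,c,d}\{c} ⊢ ∅
  s2 = 0\{c} ⊢ ∅
  s3 = (c.0)\{c} ⊢ ∅
Q's transition system — 4 states:
  t0 = (0 | 0 + a.0 + d.c.0 + (a.0 | (0 + 0))\{b,c,d})\{c} ⊢ ··a··> t1, ··a··> t2, ··d··> t3
  t1 = (0 | (0 + 0))\{b,c,d}\{c} ⊢ ∅
  t2 = 0\{c} ⊢ ∅
  t3 = (c.0)\{c} ⊢ ∅
Executing b from P (initial set {s0}):
  after b @ step 1: {s3}
  P completes σ.
Executing b from Q (initial set {t0}):
  after b @ step 1: ∅  — Q cannot continue

b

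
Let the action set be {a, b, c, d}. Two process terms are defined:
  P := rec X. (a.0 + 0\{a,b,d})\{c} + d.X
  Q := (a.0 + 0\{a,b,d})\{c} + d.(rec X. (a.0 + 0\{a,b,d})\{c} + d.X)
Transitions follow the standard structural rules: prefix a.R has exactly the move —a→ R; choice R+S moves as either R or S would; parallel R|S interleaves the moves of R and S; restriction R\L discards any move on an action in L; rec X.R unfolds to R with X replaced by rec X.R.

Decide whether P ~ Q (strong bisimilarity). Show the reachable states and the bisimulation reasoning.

LTS(P): 2 reachable states
  u0 = rec X. (a.0 + 0\{a,b,d})\{c} + d.X → -a-> u1, -d-> u0
  u1 = 0\{c} → ·
LTS(Q): 3 reachable states
  v0 = (a.0 + 0\{a,b,d})\{c} + d.(rec X. (a.0 + 0\{a,b,d})\{c} + d.X) → -a-> v1, -d-> v2
  v1 = 0\{c} → ·
  v2 = rec X. (a.0 + 0\{a,b,d})\{c} + d.X → -a-> v1, -d-> v2
Partition-refinement fixed point:
  B0 = {u0, v0, v2}
  B1 = {u1, v1}
u0 ∈ B0, v0 ∈ B0 → same block

YES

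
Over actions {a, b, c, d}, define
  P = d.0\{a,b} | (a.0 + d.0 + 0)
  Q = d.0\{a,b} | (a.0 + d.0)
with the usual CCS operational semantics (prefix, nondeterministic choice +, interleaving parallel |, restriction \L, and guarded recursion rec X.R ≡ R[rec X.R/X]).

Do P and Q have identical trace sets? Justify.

YES

P's transition system — 4 states:
  m0 = d.0\{a,b} | (a.0 + d.0 + 0) | =a=> m1, =d=> m1, =d=> m2
  m1 = d.0\{a,b} | 0 | =d=> m3
  m2 = 0\{a,b} | (a.0 + d.0 + 0) | =a=> m3, =d=> m3
  m3 = 0\{a,b} | 0 | stopped
Q's transition system — 4 states:
  n0 = d.0\{a,b} | (a.0 + d.0) | =a=> n1, =d=> n1, =d=> n2
  n1 = d.0\{a,b} | 0 | =d=> n3
  n2 = 0\{a,b} | (a.0 + d.0) | =a=> n3, =d=> n3
  n3 = 0\{a,b} | 0 | stopped
Partition-refinement fixed point:
  B0 = {m0, n0}
  B1 = {m2, n2}
  B2 = {m3, n3}
  B3 = {m1, n1}
m0 ∈ B0, n0 ∈ B0 → same block
Bisimilar ⇒ trace-equivalent.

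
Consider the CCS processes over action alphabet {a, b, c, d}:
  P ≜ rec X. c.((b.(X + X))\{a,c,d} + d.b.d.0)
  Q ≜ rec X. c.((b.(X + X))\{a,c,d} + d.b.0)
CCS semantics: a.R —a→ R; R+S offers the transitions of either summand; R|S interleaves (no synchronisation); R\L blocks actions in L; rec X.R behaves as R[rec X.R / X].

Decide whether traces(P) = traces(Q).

Reachable graph of P (6 states):
  m0 = rec X. c.((b.(X + X))\{a,c,d} + d.b.d.0) | ··c··> m1
  m1 = (b.((rec X. c.((b.(X + X))\{a,c,d} + d.b.d.0)) + (rec X. c.((b.(X + X))\{a,c,d} + d.b.d.0))))\{a,c,d} + d.b.d.0 | ··b··> m2, ··d··> m3
  m2 = ((rec X. c.((b.(X + X))\{a,c,d} + d.b.d.0)) + (rec X. c.((b.(X + X))\{a,c,d} + d.b.d.0)))\{a,c,d} | ∅
  m3 = b.d.0 | ··b··> m4
  m4 = d.0 | ··d··> m5
  m5 = 0 | ∅
Reachable graph of Q (5 states):
  n0 = rec X. c.((b.(X + X))\{a,c,d} + d.b.0) | ··c··> n1
  n1 = (b.((rec X. c.((b.(X + X))\{a,c,d} + d.b.0)) + (rec X. c.((b.(X + X))\{a,c,d} + d.b.0))))\{a,c,d} + d.b.0 | ··b··> n2, ··d··> n3
  n2 = ((rec X. c.((b.(X + X))\{a,c,d} + d.b.0)) + (rec X. c.((b.(X + X))\{a,c,d} + d.b.0)))\{a,c,d} | ∅
  n3 = b.0 | ··b··> n4
  n4 = 0 | ∅
Trace ⟨cdbd⟩ through P, begin at {m0}:
  after c @ step 1: {m1}
  after d @ step 2: {m3}
  after b @ step 3: {m4}
  after d @ step 4: {m5}
  P completes σ.
Trace ⟨cdbd⟩ through Q, begin at {n0}:
  after c @ step 1: {n1}
  after d @ step 2: {n3}
  after b @ step 3: {n4}
  after d @ step 4: no successor for Q

NO — witness ⟨cdbd⟩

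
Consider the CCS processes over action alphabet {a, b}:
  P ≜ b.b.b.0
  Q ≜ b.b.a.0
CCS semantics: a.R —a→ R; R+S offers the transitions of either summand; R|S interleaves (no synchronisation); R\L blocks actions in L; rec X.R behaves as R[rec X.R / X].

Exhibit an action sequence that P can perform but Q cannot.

P's transition system — 4 states:
  u0 = b.b.b.0 :: =b=> u1
  u1 = b.b.0 :: =b=> u2
  u2 = b.0 :: =b=> u3
  u3 = 0 :: stopped
Q's transition system — 4 states:
  v0 = b.b.a.0 :: =b=> v1
  v1 = b.a.0 :: =b=> v2
  v2 = a.0 :: =a=> v3
  v3 = 0 :: stopped
Run σ = ⟨bbb⟩ on P: start {u0}
  after b @ step 1: {u1}
  after b @ step 2: {u2}
  after b @ step 3: {u3}
  ✓ P
Run σ = ⟨bbb⟩ on Q: start {v0}
  after b @ step 1: {v1}
  after b @ step 2: {v2}
  after b @ step 3: no successor for Q

bbb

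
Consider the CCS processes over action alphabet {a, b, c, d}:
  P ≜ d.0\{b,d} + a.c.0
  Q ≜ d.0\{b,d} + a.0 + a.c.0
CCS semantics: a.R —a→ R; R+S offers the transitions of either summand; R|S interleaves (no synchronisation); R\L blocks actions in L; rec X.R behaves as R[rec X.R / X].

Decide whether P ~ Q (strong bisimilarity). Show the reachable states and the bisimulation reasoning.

Reachable graph of P (4 states):
  m0 = d.0\{b,d} + a.c.0 | --a--▸ m1, --d--▸ m2
  m1 = c.0 | --c--▸ m3
  m2 = 0\{b,d} | stopped
  m3 = 0 | stopped
Reachable graph of Q (4 states):
  n0 = d.0\{b,d} + a.0 + a.c.0 | --a--▸ n1, --a--▸ n2, --d--▸ n3
  n1 = 0 | stopped
  n2 = c.0 | --c--▸ n1
  n3 = 0\{b,d} | stopped
Coarsest stable partition (strong bisimilarity classes):
  B0 = {m0}
  B1 = {m2, m3, n1, n3}
  B2 = {m1, n2}
  B3 = {n0}
m0 ∈ B0, n0 ∈ B3 → different blocks

NO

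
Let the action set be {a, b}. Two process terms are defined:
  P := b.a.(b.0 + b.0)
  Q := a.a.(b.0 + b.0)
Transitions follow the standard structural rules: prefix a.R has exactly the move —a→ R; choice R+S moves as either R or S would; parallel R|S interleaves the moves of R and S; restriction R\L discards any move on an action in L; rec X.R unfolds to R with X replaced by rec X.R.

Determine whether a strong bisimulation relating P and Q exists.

not bisimilar

Reachable graph of P (4 states):
  m0 = b.a.(b.0 + b.0) :: -b-> m1
  m1 = a.(b.0 + b.0) :: -a-> m2
  m2 = b.0 + b.0 :: -b-> m3
  m3 = 0 :: ·
Reachable graph of Q (4 states):
  n0 = a.a.(b.0 + b.0) :: -a-> n1
  n1 = a.(b.0 + b.0) :: -a-> n2
  n2 = b.0 + b.0 :: -b-> n3
  n3 = 0 :: ·
Partition-refinement fixed point:
  B0 = {m0}
  B1 = {m1, n1}
  B2 = {m2, n2}
  B3 = {m3, n3}
  B4 = {n0}
m0 ∈ B0, n0 ∈ B4 → different blocks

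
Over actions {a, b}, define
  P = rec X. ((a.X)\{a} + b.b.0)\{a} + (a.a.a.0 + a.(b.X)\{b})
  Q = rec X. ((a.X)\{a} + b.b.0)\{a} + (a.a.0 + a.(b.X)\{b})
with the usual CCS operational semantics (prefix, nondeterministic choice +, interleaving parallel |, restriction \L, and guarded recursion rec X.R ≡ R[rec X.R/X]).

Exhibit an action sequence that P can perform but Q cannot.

LTS(P): 7 reachable states
  p0 = rec X. ((a.X)\{a} + b.b.0)\{a} + (a.a.a.0 + a.(b.X)\{b}) has moves -a-> p1, -a-> p2, -b-> p3
  p1 = (b.(rec X. ((a.X)\{a} + b.b.0)\{a} + (a.a.a.0 + a.(b.X)\{b})))\{b} has moves deadlocked
  p2 = a.a.0 has moves -a-> p4
  p3 = (b.0)\{a} has moves -b-> p5
  p4 = a.0 has moves -a-> p6
  p5 = 0\{a} has moves deadlocked
  p6 = 0 has moves deadlocked
LTS(Q): 6 reachable states
  q0 = rec X. ((a.X)\{a} + b.b.0)\{a} + (a.a.0 + a.(b.X)\{b}) has moves -a-> q1, -a-> q2, -b-> q3
  q1 = (b.(rec X. ((a.X)\{a} + b.b.0)\{a} + (a.a.0 + a.(b.X)\{b})))\{b} has moves deadlocked
  q2 = a.0 has moves -a-> q4
  q3 = (b.0)\{a} has moves -b-> q5
  q4 = 0 has moves deadlocked
  q5 = 0\{a} has moves deadlocked
Executing aaa from P (initial set {p0}):
  after a @ step 1: {p1, p2}
  after a @ step 2: {p4}
  after a @ step 3: {p6}
  ✓ P
Executing aaa from Q (initial set {q0}):
  after a @ step 1: {q1, q2}
  after a @ step 2: {q4}
  after a @ step 3: ∅ (Q stuck)

aaa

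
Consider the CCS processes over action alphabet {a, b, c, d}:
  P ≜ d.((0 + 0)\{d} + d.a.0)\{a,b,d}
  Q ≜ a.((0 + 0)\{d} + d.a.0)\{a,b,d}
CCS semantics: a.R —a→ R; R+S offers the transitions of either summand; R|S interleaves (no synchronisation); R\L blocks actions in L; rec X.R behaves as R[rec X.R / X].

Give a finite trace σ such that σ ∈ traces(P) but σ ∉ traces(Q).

LTS(P): 2 reachable states
  s0 = d.((0 + 0)\{d} + d.a.0)\{a,b,d} has moves ··d··> s1
  s1 = ((0 + 0)\{d} + d.a.0)\{a,b,d} has moves stopped
LTS(Q): 2 reachable states
  t0 = a.((0 + 0)\{d} + d.a.0)\{a,b,d} has moves ··a··> t1
  t1 = ((0 + 0)\{d} + d.a.0)\{a,b,d} has moves stopped
Trace ⟨d⟩ through P, begin at {s0}:
  [1] d ⇒ {s1}
  — P admits the full trace.
Trace ⟨d⟩ through Q, begin at {t0}:
  [1] d ⇒ no successor for Q

d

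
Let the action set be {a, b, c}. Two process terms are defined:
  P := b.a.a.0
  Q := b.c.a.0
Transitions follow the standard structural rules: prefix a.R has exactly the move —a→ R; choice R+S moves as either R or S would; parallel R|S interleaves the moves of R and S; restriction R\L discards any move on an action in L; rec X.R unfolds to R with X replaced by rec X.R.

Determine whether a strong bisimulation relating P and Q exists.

LTS(P): 4 reachable states
  m0 = b.a.a.0 | =b=> m1
  m1 = a.a.0 | =a=> m2
  m2 = a.0 | =a=> m3
  m3 = 0 | (no moves)
LTS(Q): 4 reachable states
  n0 = b.c.a.0 | =b=> n1
  n1 = c.a.0 | =c=> n2
  n2 = a.0 | =a=> n3
  n3 = 0 | (no moves)
Bisimilarity quotient blocks:
  B0 = {m0}
  B1 = {m1}
  B2 = {m2, n2}
  B3 = {m3, n3}
  B4 = {n0}
  B5 = {n1}
m0 ∈ B0, n0 ∈ B4 → different blocks

NO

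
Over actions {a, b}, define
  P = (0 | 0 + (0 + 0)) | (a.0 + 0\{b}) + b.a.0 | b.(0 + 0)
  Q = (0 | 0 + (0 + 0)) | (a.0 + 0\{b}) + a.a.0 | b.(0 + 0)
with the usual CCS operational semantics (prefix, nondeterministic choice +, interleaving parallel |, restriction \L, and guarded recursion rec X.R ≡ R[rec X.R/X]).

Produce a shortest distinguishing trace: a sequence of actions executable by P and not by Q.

bb

P's transition system — 7 states:
  m0 = (0 | 0 + (0 + 0)) | (a.0 + 0\{b}) + b.a.0 | b.(0 + 0) → --a--▸ m1, --b--▸ m2, --b--▸ m3
  m1 = (0 | 0 + (0 + 0)) | 0 → ∅
  m2 = a.0 | b.(0 + 0) → --a--▸ m4, --b--▸ m5
  m3 = b.a.0 | (0 + 0) → --b--▸ m5
  m4 = 0 | b.(0 + 0) → --b--▸ m6
  m5 = a.0 | (0 + 0) → --a--▸ m6
  m6 = 0 | (0 + 0) → ∅
Q's transition system — 7 states:
  n0 = (0 | 0 + (0 + 0)) | (a.0 + 0\{b}) + a.a.0 | b.(0 + 0) → --a--▸ n1, --a--▸ n2, --b--▸ n3
  n1 = (0 | 0 + (0 + 0)) | 0 → ∅
  n2 = a.0 | b.(0 + 0) → --a--▸ n4, --b--▸ n5
  n3 = a.a.0 | (0 + 0) → --a--▸ n5
  n4 = 0 | b.(0 + 0) → --b--▸ n6
  n5 = a.0 | (0 + 0) → --a--▸ n6
  n6 = 0 | (0 + 0) → ∅
Executing bb from P (initial set {m0}):
  step 1 (b): {m2, m3}
  step 2 (b): {m5}
  ✓ P
Executing bb from Q (initial set {n0}):
  step 1 (b): {n3}
  step 2 (b): ∅  — Q cannot continue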